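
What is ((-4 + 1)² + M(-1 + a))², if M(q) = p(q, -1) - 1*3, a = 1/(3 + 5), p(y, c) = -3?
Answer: 9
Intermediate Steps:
a = ⅛ (a = 1/8 = ⅛ ≈ 0.12500)
M(q) = -6 (M(q) = -3 - 1*3 = -3 - 3 = -6)
((-4 + 1)² + M(-1 + a))² = ((-4 + 1)² - 6)² = ((-3)² - 6)² = (9 - 6)² = 3² = 9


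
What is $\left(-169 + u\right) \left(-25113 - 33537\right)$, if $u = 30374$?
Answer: $-1771523250$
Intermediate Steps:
$\left(-169 + u\right) \left(-25113 - 33537\right) = \left(-169 + 30374\right) \left(-25113 - 33537\right) = 30205 \left(-58650\right) = -1771523250$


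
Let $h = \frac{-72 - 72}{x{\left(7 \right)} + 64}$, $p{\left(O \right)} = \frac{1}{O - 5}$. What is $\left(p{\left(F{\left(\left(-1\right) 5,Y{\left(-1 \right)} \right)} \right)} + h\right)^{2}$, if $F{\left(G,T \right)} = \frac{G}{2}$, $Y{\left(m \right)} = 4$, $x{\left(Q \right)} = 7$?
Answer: $\frac{5299204}{1134225} \approx 4.6721$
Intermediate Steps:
$F{\left(G,T \right)} = \frac{G}{2}$ ($F{\left(G,T \right)} = G \frac{1}{2} = \frac{G}{2}$)
$p{\left(O \right)} = \frac{1}{-5 + O}$
$h = - \frac{144}{71}$ ($h = \frac{-72 - 72}{7 + 64} = - \frac{144}{71} \approx -2.0282$)
$\left(p{\left(F{\left(\left(-1\right) 5,Y{\left(-1 \right)} \right)} \right)} + h\right)^{2} = \left(\frac{1}{-5 + \frac{\left(-1\right) 5}{2}} - \frac{144}{71}\right)^{2} = \left(\frac{1}{-5 + \frac{1}{2} \left(-5\right)} - \frac{144}{71}\right)^{2} = \left(\frac{1}{-5 - \frac{5}{2}} - \frac{144}{71}\right)^{2} = \left(\frac{1}{- \frac{15}{2}} - \frac{144}{71}\right)^{2} = \left(- \frac{2}{15} - \frac{144}{71}\right)^{2} = \left(- \frac{2302}{1065}\right)^{2} = \frac{5299204}{1134225}$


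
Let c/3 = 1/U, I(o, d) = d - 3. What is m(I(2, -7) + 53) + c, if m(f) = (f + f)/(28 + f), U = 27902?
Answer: 2399785/1981042 ≈ 1.2114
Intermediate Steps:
I(o, d) = -3 + d
c = 3/27902 ≈ 0.00010752
m(f) = 2*f/(28 + f) (m(f) = (2*f)/(28 + f) = 2*f/(28 + f))
m(I(2, -7) + 53) + c = 2*((-3 - 7) + 53)/(28 + ((-3 - 7) + 53)) + 3/27902 = 2*(-10 + 53)/(28 + (-10 + 53)) + 3/27902 = 2*43/(28 + 43) + 3/27902 = 2*43/71 + 3/27902 = 2*43*(1/71) + 3/27902 = 86/71 + 3/27902 = 2399785/1981042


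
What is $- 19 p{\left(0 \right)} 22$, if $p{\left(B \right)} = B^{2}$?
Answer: $0$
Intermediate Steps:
$- 19 p{\left(0 \right)} 22 = - 19 \cdot 0^{2} \cdot 22 = \left(-19\right) 0 \cdot 22 = 0 \cdot 22 = 0$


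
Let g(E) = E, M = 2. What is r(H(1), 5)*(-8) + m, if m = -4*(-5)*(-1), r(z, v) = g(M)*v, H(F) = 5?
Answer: -100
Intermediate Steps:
r(z, v) = 2*v
m = -20 (m = 20*(-1) = -20)
r(H(1), 5)*(-8) + m = (2*5)*(-8) - 20 = 10*(-8) - 20 = -80 - 20 = -100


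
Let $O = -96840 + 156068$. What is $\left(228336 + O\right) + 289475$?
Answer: $577039$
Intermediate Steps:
$O = 59228$
$\left(228336 + O\right) + 289475 = \left(228336 + 59228\right) + 289475 = 287564 + 289475 = 577039$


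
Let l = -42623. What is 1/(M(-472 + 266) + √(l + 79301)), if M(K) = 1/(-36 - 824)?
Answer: 860/27127048799 + 739600*√36678/27127048799 ≈ 0.0052216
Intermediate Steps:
M(K) = -1/860 (M(K) = 1/(-860) = -1/860)
1/(M(-472 + 266) + √(l + 79301)) = 1/(-1/860 + √(-42623 + 79301)) = 1/(-1/860 + √36678)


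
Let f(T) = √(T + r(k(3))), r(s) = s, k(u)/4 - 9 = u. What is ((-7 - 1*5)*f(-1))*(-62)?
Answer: 744*√47 ≈ 5100.6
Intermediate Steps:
k(u) = 36 + 4*u
f(T) = √(48 + T) (f(T) = √(T + (36 + 4*3)) = √(T + (36 + 12)) = √(T + 48) = √(48 + T))
((-7 - 1*5)*f(-1))*(-62) = ((-7 - 1*5)*√(48 - 1))*(-62) = ((-7 - 5)*√47)*(-62) = -12*√47*(-62) = 744*√47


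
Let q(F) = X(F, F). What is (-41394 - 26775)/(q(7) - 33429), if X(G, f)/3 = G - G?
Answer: 22723/11143 ≈ 2.0392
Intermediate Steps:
X(G, f) = 0 (X(G, f) = 3*(G - G) = 3*0 = 0)
q(F) = 0
(-41394 - 26775)/(q(7) - 33429) = (-41394 - 26775)/(0 - 33429) = -68169/(-33429) = -68169*(-1/33429) = 22723/11143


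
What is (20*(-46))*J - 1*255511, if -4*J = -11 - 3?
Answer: -258731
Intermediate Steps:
J = 7/2 (J = -(-11 - 3)/4 = -¼*(-14) = 7/2 ≈ 3.5000)
(20*(-46))*J - 1*255511 = (20*(-46))*(7/2) - 1*255511 = -920*7/2 - 255511 = -3220 - 255511 = -258731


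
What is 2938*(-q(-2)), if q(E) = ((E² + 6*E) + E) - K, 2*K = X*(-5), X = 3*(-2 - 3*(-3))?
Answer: -124865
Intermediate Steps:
X = 21 (X = 3*(-2 + 9) = 3*7 = 21)
K = -105/2 (K = (21*(-5))/2 = (½)*(-105) = -105/2 ≈ -52.500)
q(E) = 105/2 + E² + 7*E (q(E) = ((E² + 6*E) + E) - 1*(-105/2) = (E² + 7*E) + 105/2 = 105/2 + E² + 7*E)
2938*(-q(-2)) = 2938*(-(105/2 + (-2)² + 7*(-2))) = 2938*(-(105/2 + 4 - 14)) = 2938*(-1*85/2) = 2938*(-85/2) = -124865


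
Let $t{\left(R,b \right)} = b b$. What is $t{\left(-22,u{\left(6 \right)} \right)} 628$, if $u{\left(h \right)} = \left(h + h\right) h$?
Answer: $3255552$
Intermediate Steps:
$u{\left(h \right)} = 2 h^{2}$ ($u{\left(h \right)} = 2 h h = 2 h^{2}$)
$t{\left(R,b \right)} = b^{2}$
$t{\left(-22,u{\left(6 \right)} \right)} 628 = \left(2 \cdot 6^{2}\right)^{2} \cdot 628 = \left(2 \cdot 36\right)^{2} \cdot 628 = 72^{2} \cdot 628 = 5184 \cdot 628 = 3255552$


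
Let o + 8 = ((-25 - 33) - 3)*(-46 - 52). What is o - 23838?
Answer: -17868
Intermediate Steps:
o = 5970 (o = -8 + ((-25 - 33) - 3)*(-46 - 52) = -8 + (-58 - 3)*(-98) = -8 - 61*(-98) = -8 + 5978 = 5970)
o - 23838 = 5970 - 23838 = -17868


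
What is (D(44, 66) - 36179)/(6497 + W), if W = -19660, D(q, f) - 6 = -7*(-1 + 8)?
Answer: 36222/13163 ≈ 2.7518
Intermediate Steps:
D(q, f) = -43 (D(q, f) = 6 - 7*(-1 + 8) = 6 - 7*7 = 6 - 49 = -43)
(D(44, 66) - 36179)/(6497 + W) = (-43 - 36179)/(6497 - 19660) = -36222/(-13163) = -36222*(-1/13163) = 36222/13163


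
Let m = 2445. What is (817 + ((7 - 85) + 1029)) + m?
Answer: 4213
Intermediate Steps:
(817 + ((7 - 85) + 1029)) + m = (817 + ((7 - 85) + 1029)) + 2445 = (817 + (-78 + 1029)) + 2445 = (817 + 951) + 2445 = 1768 + 2445 = 4213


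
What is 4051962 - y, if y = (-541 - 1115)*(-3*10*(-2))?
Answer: 4151322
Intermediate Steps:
y = -99360 (y = -(-49680)*(-2) = -1656*60 = -99360)
4051962 - y = 4051962 - 1*(-99360) = 4051962 + 99360 = 4151322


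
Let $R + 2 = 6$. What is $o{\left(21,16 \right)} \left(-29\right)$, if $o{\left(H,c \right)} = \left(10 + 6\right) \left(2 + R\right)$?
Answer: $-2784$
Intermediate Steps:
$R = 4$ ($R = -2 + 6 = 4$)
$o{\left(H,c \right)} = 96$ ($o{\left(H,c \right)} = \left(10 + 6\right) \left(2 + 4\right) = 16 \cdot 6 = 96$)
$o{\left(21,16 \right)} \left(-29\right) = 96 \left(-29\right) = -2784$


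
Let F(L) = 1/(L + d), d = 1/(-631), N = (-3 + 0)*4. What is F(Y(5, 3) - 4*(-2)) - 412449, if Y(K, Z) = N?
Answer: -1041434356/2525 ≈ -4.1245e+5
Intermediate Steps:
N = -12 (N = -3*4 = -12)
d = -1/631 ≈ -0.0015848
Y(K, Z) = -12
F(L) = 1/(-1/631 + L) (F(L) = 1/(L - 1/631) = 1/(-1/631 + L))
F(Y(5, 3) - 4*(-2)) - 412449 = 631/(-1 + 631*(-12 - 4*(-2))) - 412449 = 631/(-1 + 631*(-12 + 8)) - 412449 = 631/(-1 + 631*(-4)) - 412449 = 631/(-1 - 2524) - 412449 = 631/(-2525) - 412449 = 631*(-1/2525) - 412449 = -631/2525 - 412449 = -1041434356/2525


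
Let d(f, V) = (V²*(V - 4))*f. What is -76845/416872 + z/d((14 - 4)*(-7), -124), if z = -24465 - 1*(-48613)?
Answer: -330524659567/1794750684160 ≈ -0.18416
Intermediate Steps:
d(f, V) = f*V²*(-4 + V) (d(f, V) = (V²*(-4 + V))*f = f*V²*(-4 + V))
z = 24148 (z = -24465 + 48613 = 24148)
-76845/416872 + z/d((14 - 4)*(-7), -124) = -76845/416872 + 24148/((((14 - 4)*(-7))*(-124)²*(-4 - 124))) = -76845*1/416872 + 24148/(((10*(-7))*15376*(-128))) = -76845/416872 + 24148/((-70*15376*(-128))) = -76845/416872 + 24148/137768960 = -76845/416872 + 24148*(1/137768960) = -76845/416872 + 6037/34442240 = -330524659567/1794750684160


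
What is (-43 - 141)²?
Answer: 33856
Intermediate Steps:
(-43 - 141)² = (-184)² = 33856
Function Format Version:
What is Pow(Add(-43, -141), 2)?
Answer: 33856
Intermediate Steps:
Pow(Add(-43, -141), 2) = Pow(-184, 2) = 33856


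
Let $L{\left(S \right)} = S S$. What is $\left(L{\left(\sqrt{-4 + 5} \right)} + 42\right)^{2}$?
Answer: $1849$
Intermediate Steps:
$L{\left(S \right)} = S^{2}$
$\left(L{\left(\sqrt{-4 + 5} \right)} + 42\right)^{2} = \left(\left(\sqrt{-4 + 5}\right)^{2} + 42\right)^{2} = \left(\left(\sqrt{1}\right)^{2} + 42\right)^{2} = \left(1^{2} + 42\right)^{2} = \left(1 + 42\right)^{2} = 43^{2} = 1849$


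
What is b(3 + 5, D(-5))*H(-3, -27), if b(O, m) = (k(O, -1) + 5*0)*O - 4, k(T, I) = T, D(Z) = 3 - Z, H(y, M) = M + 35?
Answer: 480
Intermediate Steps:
H(y, M) = 35 + M
b(O, m) = -4 + O**2 (b(O, m) = (O + 5*0)*O - 4 = (O + 0)*O - 4 = O*O - 4 = O**2 - 4 = -4 + O**2)
b(3 + 5, D(-5))*H(-3, -27) = (-4 + (3 + 5)**2)*(35 - 27) = (-4 + 8**2)*8 = (-4 + 64)*8 = 60*8 = 480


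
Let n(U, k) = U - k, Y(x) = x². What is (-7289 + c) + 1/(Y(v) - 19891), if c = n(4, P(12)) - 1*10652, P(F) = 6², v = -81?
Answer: -239580091/13330 ≈ -17973.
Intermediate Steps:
P(F) = 36
c = -10684 (c = (4 - 1*36) - 1*10652 = (4 - 36) - 10652 = -32 - 10652 = -10684)
(-7289 + c) + 1/(Y(v) - 19891) = (-7289 - 10684) + 1/((-81)² - 19891) = -17973 + 1/(6561 - 19891) = -17973 + 1/(-13330) = -17973 - 1/13330 = -239580091/13330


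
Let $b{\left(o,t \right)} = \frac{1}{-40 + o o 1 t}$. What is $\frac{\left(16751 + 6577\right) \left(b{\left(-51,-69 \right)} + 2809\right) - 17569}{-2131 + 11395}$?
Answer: $\frac{11759775122219}{1662971376} \approx 7071.5$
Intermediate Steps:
$b{\left(o,t \right)} = \frac{1}{-40 + t o^{2}}$ ($b{\left(o,t \right)} = \frac{1}{-40 + o o t} = \frac{1}{-40 + o^{2} t} = \frac{1}{-40 + t o^{2}}$)
$\frac{\left(16751 + 6577\right) \left(b{\left(-51,-69 \right)} + 2809\right) - 17569}{-2131 + 11395} = \frac{\left(16751 + 6577\right) \left(\frac{1}{-40 - 69 \left(-51\right)^{2}} + 2809\right) - 17569}{-2131 + 11395} = \frac{23328 \left(\frac{1}{-40 - 179469} + 2809\right) - 17569}{9264} = \left(23328 \left(\frac{1}{-40 - 179469} + 2809\right) - 17569\right) \frac{1}{9264} = \left(23328 \left(\frac{1}{-179509} + 2809\right) - 17569\right) \frac{1}{9264} = \left(23328 \left(- \frac{1}{179509} + 2809\right) - 17569\right) \frac{1}{9264} = \left(23328 \cdot \frac{504240780}{179509} - 17569\right) \frac{1}{9264} = \left(\frac{11762928915840}{179509} - 17569\right) \frac{1}{9264} = \frac{11759775122219}{179509} \cdot \frac{1}{9264} = \frac{11759775122219}{1662971376}$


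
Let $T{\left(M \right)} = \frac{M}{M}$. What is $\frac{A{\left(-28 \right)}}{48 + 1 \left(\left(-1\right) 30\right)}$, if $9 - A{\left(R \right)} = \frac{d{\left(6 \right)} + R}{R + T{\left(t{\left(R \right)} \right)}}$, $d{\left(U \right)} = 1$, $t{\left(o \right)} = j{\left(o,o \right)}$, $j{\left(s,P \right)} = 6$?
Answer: $\frac{4}{9} \approx 0.44444$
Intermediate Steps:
$t{\left(o \right)} = 6$
$T{\left(M \right)} = 1$
$A{\left(R \right)} = 8$ ($A{\left(R \right)} = 9 - \frac{1 + R}{R + 1} = 9 - \frac{1 + R}{1 + R} = 9 - 1 = 8$)
$\frac{A{\left(-28 \right)}}{48 + 1 \left(\left(-1\right) 30\right)} = \frac{8}{48 + 1 \left(\left(-1\right) 30\right)} = \frac{8}{48 + 1 \left(-30\right)} = \frac{8}{48 - 30} = \frac{8}{18} = 8 \cdot \frac{1}{18} = \frac{4}{9}$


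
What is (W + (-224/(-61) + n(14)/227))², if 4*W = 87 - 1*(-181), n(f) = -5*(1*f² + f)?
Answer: 836396215209/191739409 ≈ 4362.1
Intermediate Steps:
n(f) = -5*f - 5*f² (n(f) = -5*(f² + f) = -5*(f + f²) = -5*f - 5*f²)
W = 67 (W = (87 - 1*(-181))/4 = (87 + 181)/4 = (¼)*268 = 67)
(W + (-224/(-61) + n(14)/227))² = (67 + (-224/(-61) - 5*14*(1 + 14)/227))² = (67 + (-224*(-1/61) - 5*14*15*(1/227)))² = (67 + (224/61 - 1050*1/227))² = (67 + (224/61 - 1050/227))² = (67 - 13202/13847)² = (914547/13847)² = 836396215209/191739409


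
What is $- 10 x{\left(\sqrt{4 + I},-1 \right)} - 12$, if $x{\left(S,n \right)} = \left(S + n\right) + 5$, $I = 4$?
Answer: $-52 - 20 \sqrt{2} \approx -80.284$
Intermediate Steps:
$x{\left(S,n \right)} = 5 + S + n$
$- 10 x{\left(\sqrt{4 + I},-1 \right)} - 12 = - 10 \left(5 + \sqrt{4 + 4} - 1\right) - 12 = - 10 \left(5 + \sqrt{8} - 1\right) - 12 = - 10 \left(5 + 2 \sqrt{2} - 1\right) - 12 = - 10 \left(4 + 2 \sqrt{2}\right) - 12 = \left(-40 - 20 \sqrt{2}\right) - 12 = -52 - 20 \sqrt{2}$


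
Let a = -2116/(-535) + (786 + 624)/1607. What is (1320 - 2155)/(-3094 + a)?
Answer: 717887075/2655896268 ≈ 0.27030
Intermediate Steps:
a = 4154762/859745 (a = -2116*(-1/535) + 1410*(1/1607) = 2116/535 + 1410/1607 = 4154762/859745 ≈ 4.8326)
(1320 - 2155)/(-3094 + a) = (1320 - 2155)/(-3094 + 4154762/859745) = -835/(-2655896268/859745) = -835*(-859745/2655896268) = 717887075/2655896268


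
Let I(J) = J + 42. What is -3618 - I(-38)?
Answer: -3622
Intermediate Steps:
I(J) = 42 + J
-3618 - I(-38) = -3618 - (42 - 38) = -3618 - 1*4 = -3618 - 4 = -3622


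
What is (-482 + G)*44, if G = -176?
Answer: -28952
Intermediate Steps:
(-482 + G)*44 = (-482 - 176)*44 = -658*44 = -28952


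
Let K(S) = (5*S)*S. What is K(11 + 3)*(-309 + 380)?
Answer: 69580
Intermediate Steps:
K(S) = 5*S**2
K(11 + 3)*(-309 + 380) = (5*(11 + 3)**2)*(-309 + 380) = (5*14**2)*71 = (5*196)*71 = 980*71 = 69580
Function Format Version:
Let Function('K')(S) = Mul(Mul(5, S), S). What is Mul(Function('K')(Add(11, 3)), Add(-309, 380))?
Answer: 69580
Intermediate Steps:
Function('K')(S) = Mul(5, Pow(S, 2))
Mul(Function('K')(Add(11, 3)), Add(-309, 380)) = Mul(Mul(5, Pow(Add(11, 3), 2)), Add(-309, 380)) = Mul(Mul(5, Pow(14, 2)), 71) = Mul(Mul(5, 196), 71) = Mul(980, 71) = 69580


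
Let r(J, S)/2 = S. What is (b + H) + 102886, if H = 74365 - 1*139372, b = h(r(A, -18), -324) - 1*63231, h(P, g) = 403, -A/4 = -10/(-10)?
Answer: -24949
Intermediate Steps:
A = -4 (A = -(-40)/(-10) = -(-40)*(-1)/10 = -4*1 = -4)
r(J, S) = 2*S
b = -62828 (b = 403 - 1*63231 = 403 - 63231 = -62828)
H = -65007 (H = 74365 - 139372 = -65007)
(b + H) + 102886 = (-62828 - 65007) + 102886 = -127835 + 102886 = -24949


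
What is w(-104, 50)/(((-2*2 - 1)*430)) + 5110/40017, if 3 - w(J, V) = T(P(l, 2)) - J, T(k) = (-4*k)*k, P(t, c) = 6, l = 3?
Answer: 215483/2000850 ≈ 0.10770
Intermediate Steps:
T(k) = -4*k**2
w(J, V) = 147 + J (w(J, V) = 3 - (-4*6**2 - J) = 3 - (-4*36 - J) = 3 - (-144 - J) = 3 + (144 + J) = 147 + J)
w(-104, 50)/(((-2*2 - 1)*430)) + 5110/40017 = (147 - 104)/(((-2*2 - 1)*430)) + 5110/40017 = 43/(((-4 - 1)*430)) + 5110*(1/40017) = 43/((-5*430)) + 5110/40017 = 43/(-2150) + 5110/40017 = 43*(-1/2150) + 5110/40017 = -1/50 + 5110/40017 = 215483/2000850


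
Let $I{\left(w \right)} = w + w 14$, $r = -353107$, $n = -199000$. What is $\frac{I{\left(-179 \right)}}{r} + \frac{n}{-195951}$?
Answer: $\frac{70794421435}{69191669757} \approx 1.0232$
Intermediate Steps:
$I{\left(w \right)} = 15 w$ ($I{\left(w \right)} = w + 14 w = 15 w$)
$\frac{I{\left(-179 \right)}}{r} + \frac{n}{-195951} = \frac{15 \left(-179\right)}{-353107} - \frac{199000}{-195951} = \left(-2685\right) \left(- \frac{1}{353107}\right) - - \frac{199000}{195951} = \frac{2685}{353107} + \frac{199000}{195951} = \frac{70794421435}{69191669757}$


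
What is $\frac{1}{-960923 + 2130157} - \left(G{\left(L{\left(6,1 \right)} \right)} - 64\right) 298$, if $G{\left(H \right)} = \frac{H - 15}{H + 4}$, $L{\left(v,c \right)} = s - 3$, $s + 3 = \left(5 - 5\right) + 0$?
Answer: $\frac{18641097663}{1169234} \approx 15943.0$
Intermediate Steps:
$s = -3$ ($s = -3 + \left(\left(5 - 5\right) + 0\right) = -3 + \left(0 + 0\right) = -3 + 0 = -3$)
$L{\left(v,c \right)} = -6$ ($L{\left(v,c \right)} = -3 - 3 = -6$)
$G{\left(H \right)} = \frac{-15 + H}{4 + H}$
$\frac{1}{-960923 + 2130157} - \left(G{\left(L{\left(6,1 \right)} \right)} - 64\right) 298 = \frac{1}{-960923 + 2130157} - \left(\frac{-15 - 6}{4 - 6} - 64\right) 298 = \frac{1}{1169234} - \left(\frac{1}{-2} \left(-21\right) - 64\right) 298 = \frac{1}{1169234} - \left(\left(- \frac{1}{2}\right) \left(-21\right) - 64\right) 298 = \frac{1}{1169234} - \left(\frac{21}{2} - 64\right) 298 = \frac{1}{1169234} - \left(- \frac{107}{2}\right) 298 = \frac{1}{1169234} - -15943 = \frac{1}{1169234} + 15943 = \frac{18641097663}{1169234}$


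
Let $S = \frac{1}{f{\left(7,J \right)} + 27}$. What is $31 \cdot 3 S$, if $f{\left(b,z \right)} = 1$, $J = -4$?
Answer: $\frac{93}{28} \approx 3.3214$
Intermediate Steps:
$S = \frac{1}{28}$ ($S = \frac{1}{1 + 27} = \frac{1}{28} \approx 0.035714$)
$31 \cdot 3 S = 31 \cdot 3 \cdot \frac{1}{28} = 93 \cdot \frac{1}{28} = \frac{93}{28}$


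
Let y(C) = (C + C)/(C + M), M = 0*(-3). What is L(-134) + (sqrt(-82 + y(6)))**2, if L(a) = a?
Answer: -214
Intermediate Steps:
M = 0
y(C) = 2 (y(C) = (C + C)/(C + 0) = (2*C)/C = 2)
L(-134) + (sqrt(-82 + y(6)))**2 = -134 + (sqrt(-82 + 2))**2 = -134 + (sqrt(-80))**2 = -134 + (4*I*sqrt(5))**2 = -134 - 80 = -214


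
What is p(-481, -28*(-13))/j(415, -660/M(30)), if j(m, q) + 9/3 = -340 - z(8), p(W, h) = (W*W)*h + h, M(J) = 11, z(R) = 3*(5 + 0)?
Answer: -42107884/179 ≈ -2.3524e+5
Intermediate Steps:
z(R) = 15 (z(R) = 3*5 = 15)
p(W, h) = h + h*W² (p(W, h) = W²*h + h = h*W² + h = h + h*W²)
j(m, q) = -358 (j(m, q) = -3 + (-340 - 1*15) = -3 + (-340 - 15) = -3 - 355 = -358)
p(-481, -28*(-13))/j(415, -660/M(30)) = ((-28*(-13))*(1 + (-481)²))/(-358) = (364*(1 + 231361))*(-1/358) = (364*231362)*(-1/358) = 84215768*(-1/358) = -42107884/179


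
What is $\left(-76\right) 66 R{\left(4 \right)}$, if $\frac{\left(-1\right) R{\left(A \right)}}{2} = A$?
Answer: $40128$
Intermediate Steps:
$R{\left(A \right)} = - 2 A$
$\left(-76\right) 66 R{\left(4 \right)} = \left(-76\right) 66 \left(\left(-2\right) 4\right) = \left(-5016\right) \left(-8\right) = 40128$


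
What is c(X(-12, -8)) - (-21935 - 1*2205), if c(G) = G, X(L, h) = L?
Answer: 24128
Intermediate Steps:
c(X(-12, -8)) - (-21935 - 1*2205) = -12 - (-21935 - 1*2205) = -12 - (-21935 - 2205) = -12 - 1*(-24140) = -12 + 24140 = 24128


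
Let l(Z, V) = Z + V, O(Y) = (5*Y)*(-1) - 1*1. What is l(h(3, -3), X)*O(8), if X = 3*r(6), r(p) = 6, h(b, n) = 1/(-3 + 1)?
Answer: -1435/2 ≈ -717.50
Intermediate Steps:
h(b, n) = -½ (h(b, n) = 1/(-2) = -½)
X = 18 (X = 3*6 = 18)
O(Y) = -1 - 5*Y (O(Y) = -5*Y - 1 = -1 - 5*Y)
l(Z, V) = V + Z
l(h(3, -3), X)*O(8) = (18 - ½)*(-1 - 5*8) = 35*(-1 - 40)/2 = (35/2)*(-41) = -1435/2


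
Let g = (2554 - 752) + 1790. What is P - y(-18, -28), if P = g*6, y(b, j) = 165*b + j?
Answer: 24550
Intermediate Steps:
g = 3592 (g = 1802 + 1790 = 3592)
y(b, j) = j + 165*b
P = 21552 (P = 3592*6 = 21552)
P - y(-18, -28) = 21552 - (-28 + 165*(-18)) = 21552 - (-28 - 2970) = 21552 - 1*(-2998) = 21552 + 2998 = 24550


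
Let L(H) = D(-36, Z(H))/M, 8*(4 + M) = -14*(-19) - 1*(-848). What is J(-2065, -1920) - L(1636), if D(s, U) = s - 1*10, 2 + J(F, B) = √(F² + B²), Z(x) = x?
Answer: -898/541 + 25*√12721 ≈ 2818.0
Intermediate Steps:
J(F, B) = -2 + √(B² + F²) (J(F, B) = -2 + √(F² + B²) = -2 + √(B² + F²))
M = 541/4 (M = -4 + (-14*(-19) - 1*(-848))/8 = -4 + (266 + 848)/8 = -4 + (⅛)*1114 = -4 + 557/4 = 541/4 ≈ 135.25)
D(s, U) = -10 + s (D(s, U) = s - 10 = -10 + s)
L(H) = -184/541 (L(H) = (-10 - 36)/(541/4) = -46*4/541 = -184/541)
J(-2065, -1920) - L(1636) = (-2 + √((-1920)² + (-2065)²)) - 1*(-184/541) = (-2 + √(3686400 + 4264225)) + 184/541 = (-2 + √7950625) + 184/541 = (-2 + 25*√12721) + 184/541 = -898/541 + 25*√12721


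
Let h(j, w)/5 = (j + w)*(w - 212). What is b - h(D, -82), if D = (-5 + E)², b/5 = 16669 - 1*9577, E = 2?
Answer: -71850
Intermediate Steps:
b = 35460 (b = 5*(16669 - 1*9577) = 5*(16669 - 9577) = 5*7092 = 35460)
D = 9 (D = (-5 + 2)² = (-3)² = 9)
h(j, w) = 5*(-212 + w)*(j + w) (h(j, w) = 5*((j + w)*(w - 212)) = 5*((j + w)*(-212 + w)) = 5*((-212 + w)*(j + w)) = 5*(-212 + w)*(j + w))
b - h(D, -82) = 35460 - (-1060*9 - 1060*(-82) + 5*(-82)² + 5*9*(-82)) = 35460 - (-9540 + 86920 + 5*6724 - 3690) = 35460 - (-9540 + 86920 + 33620 - 3690) = 35460 - 1*107310 = 35460 - 107310 = -71850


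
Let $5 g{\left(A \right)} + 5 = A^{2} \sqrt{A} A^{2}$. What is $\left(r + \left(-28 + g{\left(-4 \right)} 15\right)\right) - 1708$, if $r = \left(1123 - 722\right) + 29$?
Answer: $-1321 + 1536 i \approx -1321.0 + 1536.0 i$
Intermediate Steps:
$g{\left(A \right)} = -1 + \frac{A^{\frac{9}{2}}}{5}$ ($g{\left(A \right)} = -1 + \frac{A^{2} \sqrt{A} A^{2}}{5} = -1 + \frac{A^{\frac{5}{2}} A^{2}}{5} = -1 + \frac{A^{\frac{9}{2}}}{5}$)
$r = 430$ ($r = 401 + 29 = 430$)
$\left(r + \left(-28 + g{\left(-4 \right)} 15\right)\right) - 1708 = \left(430 - \left(28 - \left(-1 + \frac{\left(-4\right)^{\frac{9}{2}}}{5}\right) 15\right)\right) - 1708 = \left(430 - \left(28 - \left(-1 + \frac{512 i}{5}\right) 15\right)\right) - 1708 = \left(430 - \left(43 - 1536 i\right)\right) - 1708 = \left(387 + 1536 i\right) - 1708 = -1321 + 1536 i$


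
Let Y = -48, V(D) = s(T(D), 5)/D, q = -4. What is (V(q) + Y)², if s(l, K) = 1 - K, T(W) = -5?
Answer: 2209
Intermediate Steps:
V(D) = -4/D (V(D) = (1 - 1*5)/D = (1 - 5)/D = -4/D)
(V(q) + Y)² = (-4/(-4) - 48)² = (-4*(-¼) - 48)² = (1 - 48)² = (-47)² = 2209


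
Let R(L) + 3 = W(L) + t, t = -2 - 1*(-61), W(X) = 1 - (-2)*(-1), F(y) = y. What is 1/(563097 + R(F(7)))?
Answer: 1/563152 ≈ 1.7757e-6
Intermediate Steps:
W(X) = -1 (W(X) = 1 - 1*2 = 1 - 2 = -1)
t = 59 (t = -2 + 61 = 59)
R(L) = 55 (R(L) = -3 + (-1 + 59) = -3 + 58 = 55)
1/(563097 + R(F(7))) = 1/(563097 + 55) = 1/563152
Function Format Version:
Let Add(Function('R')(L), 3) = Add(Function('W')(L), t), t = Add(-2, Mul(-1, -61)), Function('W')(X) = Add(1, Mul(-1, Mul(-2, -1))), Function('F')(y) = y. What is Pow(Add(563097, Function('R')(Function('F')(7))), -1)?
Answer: Rational(1, 563152) ≈ 1.7757e-6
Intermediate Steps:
Function('W')(X) = -1 (Function('W')(X) = Add(1, Mul(-1, 2)) = Add(1, -2) = -1)
t = 59 (t = Add(-2, 61) = 59)
Function('R')(L) = 55 (Function('R')(L) = Add(-3, Add(-1, 59)) = Add(-3, 58) = 55)
Pow(Add(563097, Function('R')(Function('F')(7))), -1) = Pow(Add(563097, 55), -1) = Pow(563152, -1) = Rational(1, 563152)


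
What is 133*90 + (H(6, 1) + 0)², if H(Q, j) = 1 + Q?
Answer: 12019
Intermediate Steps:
133*90 + (H(6, 1) + 0)² = 133*90 + ((1 + 6) + 0)² = 11970 + (7 + 0)² = 11970 + 7² = 11970 + 49 = 12019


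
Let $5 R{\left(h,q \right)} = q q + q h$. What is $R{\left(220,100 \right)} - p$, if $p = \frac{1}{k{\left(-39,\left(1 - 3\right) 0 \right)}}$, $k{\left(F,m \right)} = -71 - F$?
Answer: $\frac{204801}{32} \approx 6400.0$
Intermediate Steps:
$R{\left(h,q \right)} = \frac{q^{2}}{5} + \frac{h q}{5}$ ($R{\left(h,q \right)} = \frac{q q + q h}{5} = \frac{q^{2} + h q}{5} = \frac{q^{2}}{5} + \frac{h q}{5}$)
$p = - \frac{1}{32}$ ($p = \frac{1}{-71 - -39} = \frac{1}{-71 + 39} = \frac{1}{-32} = - \frac{1}{32} \approx -0.03125$)
$R{\left(220,100 \right)} - p = \frac{1}{5} \cdot 100 \left(220 + 100\right) - - \frac{1}{32} = \frac{1}{5} \cdot 100 \cdot 320 + \frac{1}{32} = 6400 + \frac{1}{32} = \frac{204801}{32}$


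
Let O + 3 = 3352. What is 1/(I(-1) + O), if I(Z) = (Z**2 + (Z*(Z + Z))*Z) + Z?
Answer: 1/3347 ≈ 0.00029877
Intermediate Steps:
O = 3349 (O = -3 + 3352 = 3349)
I(Z) = Z + Z**2 + 2*Z**3 (I(Z) = (Z**2 + (Z*(2*Z))*Z) + Z = (Z**2 + (2*Z**2)*Z) + Z = (Z**2 + 2*Z**3) + Z = Z + Z**2 + 2*Z**3)
1/(I(-1) + O) = 1/(-(1 - 1 + 2*(-1)**2) + 3349) = 1/(-(1 - 1 + 2*1) + 3349) = 1/(-(1 - 1 + 2) + 3349) = 1/(-1*2 + 3349) = 1/(-2 + 3349) = 1/3347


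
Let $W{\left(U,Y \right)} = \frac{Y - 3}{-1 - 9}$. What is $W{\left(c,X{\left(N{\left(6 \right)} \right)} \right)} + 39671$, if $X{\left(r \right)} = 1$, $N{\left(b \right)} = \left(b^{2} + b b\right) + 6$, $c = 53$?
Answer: $\frac{198356}{5} \approx 39671.0$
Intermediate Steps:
$N{\left(b \right)} = 6 + 2 b^{2}$ ($N{\left(b \right)} = \left(b^{2} + b^{2}\right) + 6 = 2 b^{2} + 6 = 6 + 2 b^{2}$)
$W{\left(U,Y \right)} = \frac{3}{10} - \frac{Y}{10}$ ($W{\left(U,Y \right)} = \frac{-3 + Y}{-10} = \left(-3 + Y\right) \left(- \frac{1}{10}\right) = \frac{3}{10} - \frac{Y}{10}$)
$W{\left(c,X{\left(N{\left(6 \right)} \right)} \right)} + 39671 = \left(\frac{3}{10} - \frac{1}{10}\right) + 39671 = \frac{1}{5} + 39671 = \frac{198356}{5}$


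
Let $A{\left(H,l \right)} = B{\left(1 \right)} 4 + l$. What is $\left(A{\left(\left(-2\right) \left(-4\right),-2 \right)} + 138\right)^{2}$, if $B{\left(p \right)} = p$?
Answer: $19600$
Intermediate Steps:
$A{\left(H,l \right)} = 4 + l$ ($A{\left(H,l \right)} = 1 \cdot 4 + l = 4 + l$)
$\left(A{\left(\left(-2\right) \left(-4\right),-2 \right)} + 138\right)^{2} = \left(\left(4 - 2\right) + 138\right)^{2} = \left(2 + 138\right)^{2} = 140^{2} = 19600$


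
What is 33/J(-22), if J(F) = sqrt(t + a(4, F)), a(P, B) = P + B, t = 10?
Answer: -33*I*sqrt(2)/4 ≈ -11.667*I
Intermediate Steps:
a(P, B) = B + P
J(F) = sqrt(14 + F) (J(F) = sqrt(10 + (F + 4)) = sqrt(10 + (4 + F)) = sqrt(14 + F))
33/J(-22) = 33/(sqrt(14 - 22)) = 33/(sqrt(-8)) = 33/((2*I*sqrt(2))) = 33*(-I*sqrt(2)/4) = -33*I*sqrt(2)/4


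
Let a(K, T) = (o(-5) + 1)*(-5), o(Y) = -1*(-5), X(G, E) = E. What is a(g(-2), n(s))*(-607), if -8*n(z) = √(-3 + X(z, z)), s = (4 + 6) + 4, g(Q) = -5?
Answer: 18210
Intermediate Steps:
o(Y) = 5
s = 14 (s = 10 + 4 = 14)
n(z) = -√(-3 + z)/8
a(K, T) = -30 (a(K, T) = (5 + 1)*(-5) = 6*(-5) = -30)
a(g(-2), n(s))*(-607) = -30*(-607) = 18210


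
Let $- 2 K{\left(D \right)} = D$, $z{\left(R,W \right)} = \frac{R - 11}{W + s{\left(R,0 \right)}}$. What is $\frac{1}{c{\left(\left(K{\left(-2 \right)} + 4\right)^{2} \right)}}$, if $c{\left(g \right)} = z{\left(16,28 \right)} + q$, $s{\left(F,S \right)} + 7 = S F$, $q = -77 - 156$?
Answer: $- \frac{21}{4888} \approx -0.0042962$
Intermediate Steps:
$q = -233$ ($q = -77 - 156 = -233$)
$s{\left(F,S \right)} = -7 + F S$ ($s{\left(F,S \right)} = -7 + S F = -7 + F S$)
$z{\left(R,W \right)} = \frac{-11 + R}{-7 + W}$ ($z{\left(R,W \right)} = \frac{R - 11}{W + \left(-7 + R 0\right)} = \frac{-11 + R}{W + \left(-7 + 0\right)} = \frac{-11 + R}{W - 7} = \frac{-11 + R}{-7 + W}$)
$K{\left(D \right)} = - \frac{D}{2}$
$c{\left(g \right)} = - \frac{4888}{21}$ ($c{\left(g \right)} = \frac{-11 + 16}{-7 + 28} - 233 = \frac{1}{21} \cdot 5 - 233 = \frac{5}{21} - 233 = - \frac{4888}{21}$)
$\frac{1}{c{\left(\left(K{\left(-2 \right)} + 4\right)^{2} \right)}} = \frac{1}{- \frac{4888}{21}} = - \frac{21}{4888}$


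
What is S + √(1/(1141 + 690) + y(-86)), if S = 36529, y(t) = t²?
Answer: 36529 + √24795542987/1831 ≈ 36615.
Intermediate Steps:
S + √(1/(1141 + 690) + y(-86)) = 36529 + √(1/(1141 + 690) + (-86)²) = 36529 + √(1/1831 + 7396) = 36529 + √(13542077/1831) = 36529 + √24795542987/1831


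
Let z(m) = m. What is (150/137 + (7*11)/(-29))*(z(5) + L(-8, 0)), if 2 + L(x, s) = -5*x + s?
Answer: -266557/3973 ≈ -67.092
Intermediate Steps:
L(x, s) = -2 + s - 5*x (L(x, s) = -2 + (-5*x + s) = -2 + (s - 5*x) = -2 + s - 5*x)
(150/137 + (7*11)/(-29))*(z(5) + L(-8, 0)) = (150/137 + (7*11)/(-29))*(5 + (-2 + 0 - 5*(-8))) = (150*(1/137) + 77*(-1/29))*(5 + (-2 + 0 + 40)) = (150/137 - 77/29)*(5 + 38) = -6199/3973*43 = -266557/3973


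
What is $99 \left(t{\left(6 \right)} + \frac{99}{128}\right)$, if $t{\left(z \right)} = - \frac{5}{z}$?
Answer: $- \frac{759}{128} \approx -5.9297$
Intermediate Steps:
$99 \left(t{\left(6 \right)} + \frac{99}{128}\right) = 99 \left(- \frac{5}{6} + \frac{99}{128}\right) = 99 \left(- \frac{23}{384}\right) = - \frac{759}{128}$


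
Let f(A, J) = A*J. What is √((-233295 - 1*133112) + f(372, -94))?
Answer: 65*I*√95 ≈ 633.54*I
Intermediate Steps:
√((-233295 - 1*133112) + f(372, -94)) = √((-233295 - 1*133112) + 372*(-94)) = √((-233295 - 133112) - 34968) = √(-366407 - 34968) = √(-401375) = 65*I*√95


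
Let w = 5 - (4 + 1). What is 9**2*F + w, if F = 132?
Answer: 10692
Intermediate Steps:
w = 0 (w = 5 - 1*5 = 5 - 5 = 0)
9**2*F + w = 9**2*132 + 0 = 81*132 + 0 = 10692 + 0 = 10692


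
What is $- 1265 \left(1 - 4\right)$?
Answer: $3795$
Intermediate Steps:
$- 1265 \left(1 - 4\right) = - 1265 \left(-3\right) = \left(-1\right) \left(-3795\right) = 3795$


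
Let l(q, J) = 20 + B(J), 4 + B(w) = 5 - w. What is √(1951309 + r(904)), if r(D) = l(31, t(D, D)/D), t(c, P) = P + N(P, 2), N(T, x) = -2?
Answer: √99666080117/226 ≈ 1396.9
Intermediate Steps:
t(c, P) = -2 + P (t(c, P) = P - 2 = -2 + P)
B(w) = 1 - w (B(w) = -4 + (5 - w) = 1 - w)
l(q, J) = 21 - J (l(q, J) = 20 + (1 - J) = 21 - J)
r(D) = 21 - (-2 + D)/D
√(1951309 + r(904)) = √(1951309 + (20 + 2/904)) = √(1951309 + (20 + 2*(1/904))) = √(1951309 + (20 + 1/452)) = √(1951309 + 9041/452) = √(882000709/452) = √99666080117/226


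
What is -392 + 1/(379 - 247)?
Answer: -51743/132 ≈ -391.99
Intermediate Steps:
-392 + 1/(379 - 247) = -392 + 1/132 = -51743/132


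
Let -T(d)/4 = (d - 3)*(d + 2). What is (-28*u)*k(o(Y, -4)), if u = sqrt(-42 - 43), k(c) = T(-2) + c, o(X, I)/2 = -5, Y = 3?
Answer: 280*I*sqrt(85) ≈ 2581.5*I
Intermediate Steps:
o(X, I) = -10 (o(X, I) = 2*(-5) = -10)
T(d) = -4*(-3 + d)*(2 + d) (T(d) = -4*(d - 3)*(d + 2) = -4*(-3 + d)*(2 + d))
k(c) = c (k(c) = (24 - 4*(-2)**2 + 4*(-2)) + c = (24 - 4*4 - 8) + c = (24 - 16 - 8) + c = 0 + c = c)
u = I*sqrt(85) (u = sqrt(-85) = I*sqrt(85) ≈ 9.2195*I)
(-28*u)*k(o(Y, -4)) = -28*I*sqrt(85)*(-10) = 280*I*sqrt(85)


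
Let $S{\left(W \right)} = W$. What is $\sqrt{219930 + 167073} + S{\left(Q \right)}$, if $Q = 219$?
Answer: $219 + \sqrt{387003} \approx 841.1$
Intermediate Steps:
$\sqrt{219930 + 167073} + S{\left(Q \right)} = \sqrt{219930 + 167073} + 219 = \sqrt{387003} + 219 = 219 + \sqrt{387003}$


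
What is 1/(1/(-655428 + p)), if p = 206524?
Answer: -448904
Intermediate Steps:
1/(1/(-655428 + p)) = 1/(1/(-655428 + 206524)) = 1/(1/(-448904)) = 1/(-1/448904) = -448904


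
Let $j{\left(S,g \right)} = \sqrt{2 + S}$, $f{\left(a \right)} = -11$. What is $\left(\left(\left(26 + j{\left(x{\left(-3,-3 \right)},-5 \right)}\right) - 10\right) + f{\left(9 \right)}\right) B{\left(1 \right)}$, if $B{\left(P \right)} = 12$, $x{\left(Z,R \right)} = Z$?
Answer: $60 + 12 i \approx 60.0 + 12.0 i$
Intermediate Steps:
$\left(\left(\left(26 + j{\left(x{\left(-3,-3 \right)},-5 \right)}\right) - 10\right) + f{\left(9 \right)}\right) B{\left(1 \right)} = \left(\left(\left(26 + \sqrt{2 - 3}\right) - 10\right) - 11\right) 12 = \left(\left(\left(26 + \sqrt{-1}\right) - 10\right) - 11\right) 12 = \left(\left(\left(26 + i\right) - 10\right) - 11\right) 12 = \left(\left(16 + i\right) - 11\right) 12 = \left(5 + i\right) 12 = 60 + 12 i$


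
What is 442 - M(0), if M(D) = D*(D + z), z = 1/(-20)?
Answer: 442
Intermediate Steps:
z = -1/20 ≈ -0.050000
M(D) = D*(-1/20 + D) (M(D) = D*(D - 1/20) = D*(-1/20 + D))
442 - M(0) = 442 - 0*(-1/20 + 0) = 442 - 0*(-1)/20 = 442 - 1*0 = 442 + 0 = 442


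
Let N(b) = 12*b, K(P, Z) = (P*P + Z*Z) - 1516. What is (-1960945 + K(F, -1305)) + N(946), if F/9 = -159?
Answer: 1799677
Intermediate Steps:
F = -1431 (F = 9*(-159) = -1431)
K(P, Z) = -1516 + P² + Z² (K(P, Z) = (P² + Z²) - 1516 = -1516 + P² + Z²)
(-1960945 + K(F, -1305)) + N(946) = (-1960945 + (-1516 + (-1431)² + (-1305)²)) + 12*946 = (-1960945 + (-1516 + 2047761 + 1703025)) + 11352 = (-1960945 + 3749270) + 11352 = 1788325 + 11352 = 1799677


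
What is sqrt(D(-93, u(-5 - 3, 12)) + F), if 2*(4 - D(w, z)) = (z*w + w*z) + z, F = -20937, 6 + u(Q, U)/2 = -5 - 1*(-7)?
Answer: I*sqrt(21673) ≈ 147.22*I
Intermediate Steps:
u(Q, U) = -8 (u(Q, U) = -12 + 2*(-5 - 1*(-7)) = -12 + 2*(-5 + 7) = -12 + 2*2 = -12 + 4 = -8)
D(w, z) = 4 - z/2 - w*z (D(w, z) = 4 - ((z*w + w*z) + z)/2 = 4 - ((w*z + w*z) + z)/2 = 4 - (2*w*z + z)/2 = 4 - (z + 2*w*z)/2 = 4 + (-z/2 - w*z) = 4 - z/2 - w*z)
sqrt(D(-93, u(-5 - 3, 12)) + F) = sqrt((4 - 1/2*(-8) - 1*(-93)*(-8)) - 20937) = sqrt((4 + 4 - 744) - 20937) = sqrt(-736 - 20937) = sqrt(-21673) = I*sqrt(21673)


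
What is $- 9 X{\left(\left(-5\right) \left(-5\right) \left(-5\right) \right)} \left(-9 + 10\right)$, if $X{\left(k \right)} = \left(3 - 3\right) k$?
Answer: $0$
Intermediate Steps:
$X{\left(k \right)} = 0$ ($X{\left(k \right)} = 0 k = 0$)
$- 9 X{\left(\left(-5\right) \left(-5\right) \left(-5\right) \right)} \left(-9 + 10\right) = \left(-9\right) 0 \left(-9 + 10\right) = 0 \cdot 1 = 0$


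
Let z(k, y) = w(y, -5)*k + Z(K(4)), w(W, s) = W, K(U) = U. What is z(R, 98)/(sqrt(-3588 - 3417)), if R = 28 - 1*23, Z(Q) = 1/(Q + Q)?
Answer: -1307*I*sqrt(7005)/18680 ≈ -5.856*I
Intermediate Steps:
Z(Q) = 1/(2*Q)
R = 5 (R = 28 - 23 = 5)
z(k, y) = 1/8 + k*y (z(k, y) = y*k + (1/2)/4 = k*y + (1/2)*(1/4) = k*y + 1/8 = 1/8 + k*y)
z(R, 98)/(sqrt(-3588 - 3417)) = (1/8 + 5*98)/(sqrt(-3588 - 3417)) = (1/8 + 490)/(sqrt(-7005)) = 3921/(8*((I*sqrt(7005)))) = 3921*(-I*sqrt(7005)/7005)/8 = -1307*I*sqrt(7005)/18680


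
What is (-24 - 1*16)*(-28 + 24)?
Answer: 160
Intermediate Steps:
(-24 - 1*16)*(-28 + 24) = (-24 - 16)*(-4) = -40*(-4) = 160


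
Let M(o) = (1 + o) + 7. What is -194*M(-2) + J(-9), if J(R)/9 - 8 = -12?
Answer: -1200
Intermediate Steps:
J(R) = -36 (J(R) = 72 + 9*(-12) = 72 - 108 = -36)
M(o) = 8 + o
-194*M(-2) + J(-9) = -194*(8 - 2) - 36 = -194*6 - 36 = -1164 - 36 = -1200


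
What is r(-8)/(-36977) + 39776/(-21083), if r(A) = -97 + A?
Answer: -1468583437/779586091 ≈ -1.8838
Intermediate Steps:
r(-8)/(-36977) + 39776/(-21083) = (-97 - 8)/(-36977) + 39776/(-21083) = -105*(-1/36977) + 39776*(-1/21083) = 105/36977 - 39776/21083 = -1468583437/779586091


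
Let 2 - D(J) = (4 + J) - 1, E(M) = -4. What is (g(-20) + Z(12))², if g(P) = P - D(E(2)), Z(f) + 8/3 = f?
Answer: 1681/9 ≈ 186.78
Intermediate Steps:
Z(f) = -8/3 + f
D(J) = -1 - J (D(J) = 2 - ((4 + J) - 1) = 2 - (3 + J) = 2 + (-3 - J) = -1 - J)
g(P) = -3 + P (g(P) = P - (-1 - 1*(-4)) = P - (-1 + 4) = P - 1*3 = P - 3 = -3 + P)
(g(-20) + Z(12))² = ((-3 - 20) + (-8/3 + 12))² = (-23 + 28/3)² = (-41/3)² = 1681/9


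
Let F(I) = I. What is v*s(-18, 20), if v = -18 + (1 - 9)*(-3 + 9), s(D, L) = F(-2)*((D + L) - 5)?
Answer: -396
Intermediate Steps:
s(D, L) = 10 - 2*D - 2*L (s(D, L) = -2*((D + L) - 5) = -2*(-5 + D + L) = 10 - 2*D - 2*L)
v = -66 (v = -18 - 8*6 = -18 - 48 = -66)
v*s(-18, 20) = -66*(10 - 2*(-18) - 2*20) = -66*(10 + 36 - 40) = -66*6 = -396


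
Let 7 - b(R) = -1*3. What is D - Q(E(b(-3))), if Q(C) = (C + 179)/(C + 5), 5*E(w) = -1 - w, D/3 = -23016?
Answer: -483778/7 ≈ -69111.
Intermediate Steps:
D = -69048 (D = 3*(-23016) = -69048)
b(R) = 10 (b(R) = 7 - (-1)*3 = 7 - 1*(-3) = 7 + 3 = 10)
E(w) = -1/5 - w/5 (E(w) = (-1 - w)/5 = -1/5 - w/5)
Q(C) = (179 + C)/(5 + C)
D - Q(E(b(-3))) = -69048 - (179 + (-1/5 - 1/5*10))/(5 + (-1/5 - 1/5*10)) = -69048 - (179 + (-1/5 - 2))/(5 + (-1/5 - 2)) = -69048 - (179 - 11/5)/(5 - 11/5) = -69048 - 884/(14/5*5) = -69048 - 5*884/(14*5) = -69048 - 1*442/7 = -69048 - 442/7 = -483778/7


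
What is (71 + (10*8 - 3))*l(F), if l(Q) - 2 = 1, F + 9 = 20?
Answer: 444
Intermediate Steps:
F = 11 (F = -9 + 20 = 11)
l(Q) = 3 (l(Q) = 2 + 1 = 3)
(71 + (10*8 - 3))*l(F) = (71 + (10*8 - 3))*3 = (71 + (80 - 3))*3 = (71 + 77)*3 = 148*3 = 444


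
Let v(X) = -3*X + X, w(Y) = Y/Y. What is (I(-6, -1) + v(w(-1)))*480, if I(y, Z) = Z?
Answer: -1440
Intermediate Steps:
w(Y) = 1
v(X) = -2*X
(I(-6, -1) + v(w(-1)))*480 = (-1 - 2*1)*480 = (-1 - 2)*480 = -3*480 = -1440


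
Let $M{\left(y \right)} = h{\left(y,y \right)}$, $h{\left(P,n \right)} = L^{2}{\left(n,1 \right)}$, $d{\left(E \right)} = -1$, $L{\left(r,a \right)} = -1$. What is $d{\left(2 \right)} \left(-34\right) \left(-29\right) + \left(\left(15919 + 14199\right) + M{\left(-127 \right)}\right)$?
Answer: $29133$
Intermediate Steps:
$h{\left(P,n \right)} = 1$ ($h{\left(P,n \right)} = \left(-1\right)^{2} = 1$)
$M{\left(y \right)} = 1$
$d{\left(2 \right)} \left(-34\right) \left(-29\right) + \left(\left(15919 + 14199\right) + M{\left(-127 \right)}\right) = \left(-1\right) \left(-34\right) \left(-29\right) + \left(\left(15919 + 14199\right) + 1\right) = 34 \left(-29\right) + \left(30118 + 1\right) = -986 + 30119 = 29133$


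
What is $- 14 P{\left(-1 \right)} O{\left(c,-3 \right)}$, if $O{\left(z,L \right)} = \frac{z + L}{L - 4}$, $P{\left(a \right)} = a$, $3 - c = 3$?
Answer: $6$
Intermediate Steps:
$c = 0$ ($c = 3 - 3 = 0$)
$O{\left(z,L \right)} = \frac{L + z}{-4 + L}$
$- 14 P{\left(-1 \right)} O{\left(c,-3 \right)} = \left(-14\right) \left(-1\right) \frac{-3 + 0}{-4 - 3} = 14 \frac{1}{-7} \left(-3\right) = 14 \left(\left(- \frac{1}{7}\right) \left(-3\right)\right) = 14 \cdot \frac{3}{7} = 6$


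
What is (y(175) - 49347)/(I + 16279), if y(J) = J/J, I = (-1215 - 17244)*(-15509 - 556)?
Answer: -24673/148280057 ≈ -0.00016639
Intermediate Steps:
I = 296543835 (I = -18459*(-16065) = 296543835)
y(J) = 1
(y(175) - 49347)/(I + 16279) = (1 - 49347)/(296543835 + 16279) = -49346/296560114 = -49346*1/296560114 = -24673/148280057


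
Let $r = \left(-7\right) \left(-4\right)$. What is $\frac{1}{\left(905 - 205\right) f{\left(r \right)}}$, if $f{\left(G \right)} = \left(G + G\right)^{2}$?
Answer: $\frac{1}{2195200} \approx 4.5554 \cdot 10^{-7}$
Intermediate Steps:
$r = 28$
$f{\left(G \right)} = 4 G^{2}$ ($f{\left(G \right)} = \left(2 G\right)^{2} = 4 G^{2}$)
$\frac{1}{\left(905 - 205\right) f{\left(r \right)}} = \frac{1}{\left(905 - 205\right) 4 \cdot 28^{2}} = \frac{1}{700 \cdot 4 \cdot 784} = \frac{1}{700 \cdot 3136} = \frac{1}{700} \cdot \frac{1}{3136} = \frac{1}{2195200}$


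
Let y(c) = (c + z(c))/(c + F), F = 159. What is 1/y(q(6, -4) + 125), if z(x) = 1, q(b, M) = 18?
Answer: 151/72 ≈ 2.0972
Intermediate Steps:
y(c) = (1 + c)/(159 + c) (y(c) = (c + 1)/(c + 159) = (1 + c)/(159 + c))
1/y(q(6, -4) + 125) = 1/((1 + (18 + 125))/(159 + (18 + 125))) = 1/((1 + 143)/(159 + 143)) = 1/(144/302) = 1/((1/302)*144) = 1/(72/151) = 151/72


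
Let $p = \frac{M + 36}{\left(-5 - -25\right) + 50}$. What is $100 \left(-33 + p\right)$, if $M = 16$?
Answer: $- \frac{22580}{7} \approx -3225.7$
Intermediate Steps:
$p = \frac{26}{35}$ ($p = \frac{16 + 36}{\left(-5 - -25\right) + 50} = \frac{52}{\left(-5 + 25\right) + 50} = \frac{52}{20 + 50} = \frac{52}{70} = 52 \cdot \frac{1}{70} = \frac{26}{35} \approx 0.74286$)
$100 \left(-33 + p\right) = 100 \left(-33 + \frac{26}{35}\right) = 100 \left(- \frac{1129}{35}\right) = - \frac{22580}{7}$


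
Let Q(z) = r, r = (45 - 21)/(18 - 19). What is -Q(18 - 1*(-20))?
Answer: 24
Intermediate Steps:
r = -24 (r = 24/(-1) = 24*(-1) = -24)
Q(z) = -24
-Q(18 - 1*(-20)) = -1*(-24) = 24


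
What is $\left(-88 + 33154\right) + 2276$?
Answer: $35342$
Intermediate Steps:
$\left(-88 + 33154\right) + 2276 = 33066 + 2276 = 35342$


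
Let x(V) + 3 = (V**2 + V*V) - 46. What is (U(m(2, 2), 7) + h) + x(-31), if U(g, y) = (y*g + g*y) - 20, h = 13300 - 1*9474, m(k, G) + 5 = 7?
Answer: 5707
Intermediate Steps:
m(k, G) = 2 (m(k, G) = -5 + 7 = 2)
h = 3826 (h = 13300 - 9474 = 3826)
U(g, y) = -20 + 2*g*y (U(g, y) = (g*y + g*y) - 20 = 2*g*y - 20 = -20 + 2*g*y)
x(V) = -49 + 2*V**2 (x(V) = -3 + ((V**2 + V*V) - 46) = -3 + ((V**2 + V**2) - 46) = -3 + (2*V**2 - 46) = -3 + (-46 + 2*V**2) = -49 + 2*V**2)
(U(m(2, 2), 7) + h) + x(-31) = ((-20 + 2*2*7) + 3826) + (-49 + 2*(-31)**2) = ((-20 + 28) + 3826) + (-49 + 2*961) = (8 + 3826) + (-49 + 1922) = 3834 + 1873 = 5707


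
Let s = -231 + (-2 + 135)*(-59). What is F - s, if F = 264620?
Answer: 272698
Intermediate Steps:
s = -8078 (s = -231 + 133*(-59) = -231 - 7847 = -8078)
F - s = 264620 - 1*(-8078) = 264620 + 8078 = 272698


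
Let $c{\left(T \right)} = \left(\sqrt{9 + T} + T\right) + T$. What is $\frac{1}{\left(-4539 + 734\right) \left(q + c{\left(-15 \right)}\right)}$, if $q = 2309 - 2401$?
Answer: $\frac{61}{28328225} + \frac{i \sqrt{6}}{56656450} \approx 2.1533 \cdot 10^{-6} + 4.3234 \cdot 10^{-8} i$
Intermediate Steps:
$c{\left(T \right)} = \sqrt{9 + T} + 2 T$ ($c{\left(T \right)} = \left(T + \sqrt{9 + T}\right) + T = \sqrt{9 + T} + 2 T$)
$q = -92$ ($q = 2309 - 2401 = -92$)
$\frac{1}{\left(-4539 + 734\right) \left(q + c{\left(-15 \right)}\right)} = \frac{1}{\left(-4539 + 734\right) \left(-92 + \left(\sqrt{9 - 15} + 2 \left(-15\right)\right)\right)} = \frac{1}{\left(-3805\right) \left(-92 - \left(30 - \sqrt{-6}\right)\right)} = \frac{1}{\left(-3805\right) \left(-92 - \left(30 - i \sqrt{6}\right)\right)} = \frac{1}{\left(-3805\right) \left(-122 + i \sqrt{6}\right)} = \frac{1}{464210 - 3805 i \sqrt{6}}$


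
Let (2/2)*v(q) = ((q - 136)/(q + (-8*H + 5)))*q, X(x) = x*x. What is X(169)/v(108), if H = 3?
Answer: -2541929/3024 ≈ -840.58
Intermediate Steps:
X(x) = x**2
v(q) = q*(-136 + q)/(-19 + q) (v(q) = ((q - 136)/(q + (-8*3 + 5)))*q = ((-136 + q)/(q + (-24 + 5)))*q = ((-136 + q)/(q - 19))*q = ((-136 + q)/(-19 + q))*q = q*(-136 + q)/(-19 + q))
X(169)/v(108) = 169**2/((108*(-136 + 108)/(-19 + 108))) = 28561/((108*(-28)/89)) = 28561/((108*(1/89)*(-28))) = 28561/(-3024/89) = 28561*(-89/3024) = -2541929/3024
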